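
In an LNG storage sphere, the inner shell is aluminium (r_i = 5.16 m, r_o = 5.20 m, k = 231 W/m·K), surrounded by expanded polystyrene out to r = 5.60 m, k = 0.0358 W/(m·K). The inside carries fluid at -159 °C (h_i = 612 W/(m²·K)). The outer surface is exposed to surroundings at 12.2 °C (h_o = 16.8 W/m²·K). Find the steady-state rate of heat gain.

Resistance network (inner→outer):
  R_conv,in = 1/(4πr²h) = 1/(4π·5.16²·612) = 4.884×10^-6 K/W
  R_aluminium = (1/5.16 − 1/5.20)/(4πk) = 0.001491/(4π·231) = 5.136×10^-7 K/W
  R_expanded polystyrene = (1/5.20 − 1/5.60)/(4πk) = 0.01374/(4π·0.0358) = 0.03053 K/W
  R_conv,out = 1/(4πr²h) = 1/(4π·5.60²·16.8) = 1.510×10^-4 K/W
ΣR = 4.884×10^-6 + 5.136×10^-7 + 0.03053 + 1.510×10^-4 = 0.03069 K/W
Q = ΔT/ΣR = (-159 °C − 12.2 °C)/0.03069 = -5580 W
(Negative Q ⇒ heat flows inward; heat gain = 5580 W.)

Q = 5.58 kW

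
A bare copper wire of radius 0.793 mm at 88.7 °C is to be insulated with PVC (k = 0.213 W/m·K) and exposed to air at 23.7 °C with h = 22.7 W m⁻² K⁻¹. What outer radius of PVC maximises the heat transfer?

r_cr = 0.938 cm

For a cylinder, r_cr = k_ins/h = 0.213/22.7 = 0.00938 m = 0.938 cm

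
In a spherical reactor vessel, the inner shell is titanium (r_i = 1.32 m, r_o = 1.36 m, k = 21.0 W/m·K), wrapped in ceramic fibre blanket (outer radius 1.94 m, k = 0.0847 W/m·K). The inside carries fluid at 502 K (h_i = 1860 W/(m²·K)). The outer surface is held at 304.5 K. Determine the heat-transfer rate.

Treat each layer as a resistance in series:
  R_conv,in = 1/(4πr²h) = 1/(4π·1.32²·1860) = 2.455×10^-5 K/W
  R_titanium = (1/1.32 − 1/1.36)/(4πk) = 0.02228/(4π·21.0) = 8.443×10^-5 K/W
  R_ceramic fibre blanket = (1/1.36 − 1/1.94)/(4πk) = 0.2198/(4π·0.0847) = 0.2065 K/W
ΣR = 2.455×10^-5 + 8.443×10^-5 + 0.2065 = 0.2066 K/W
Q = ΔT/ΣR = (502 K − 304.5 K)/0.2066 = 956 W

Q = 956 W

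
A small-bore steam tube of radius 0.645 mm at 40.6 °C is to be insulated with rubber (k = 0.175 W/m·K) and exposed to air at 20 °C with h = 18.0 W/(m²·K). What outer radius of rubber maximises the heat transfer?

For a cylinder, r_cr = k_ins/h = 0.175/18.0 = 0.00972 m = 0.972 cm

r_cr = 0.972 cm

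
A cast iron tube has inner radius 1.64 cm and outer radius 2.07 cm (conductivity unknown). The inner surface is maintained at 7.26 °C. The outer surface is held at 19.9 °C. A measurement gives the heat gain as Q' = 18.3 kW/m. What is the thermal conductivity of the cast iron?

ΣR = ΔT/Q' = |7.26 − 19.9|/18300 = 6.907×10^-4 m·K/W
ln(r₂/r₁)/(2πk) = 6.907×10^-4 ⇒ k = 0.2329/(2π·6.907×10^-4) = 53.7 W/m·K

k = 53.7 W/m·K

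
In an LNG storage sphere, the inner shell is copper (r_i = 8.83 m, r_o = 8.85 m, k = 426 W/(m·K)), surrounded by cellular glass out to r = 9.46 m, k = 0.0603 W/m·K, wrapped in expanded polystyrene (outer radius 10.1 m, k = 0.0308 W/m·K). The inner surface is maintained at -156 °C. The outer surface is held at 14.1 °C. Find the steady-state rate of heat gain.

Series thermal resistances, inner to outer:
  R_copper = (1/8.83 − 1/8.85)/(4πk) = 2.559×10^-4/(4π·426) = 4.781×10^-8 K/W
  R_cellular glass = (1/8.85 − 1/9.46)/(4πk) = 0.007286/(4π·0.0603) = 0.009615 K/W
  R_expanded polystyrene = (1/9.46 − 1/10.1)/(4πk) = 0.006698/(4π·0.0308) = 0.01731 K/W
ΣR = 4.781×10^-8 + 0.009615 + 0.01731 = 0.02693 K/W
Q = ΔT/ΣR = (-156 °C − 14.1 °C)/0.02693 = -6320 W
(Negative Q ⇒ heat flows inward; heat gain = 6320 W.)

Q = 6320 W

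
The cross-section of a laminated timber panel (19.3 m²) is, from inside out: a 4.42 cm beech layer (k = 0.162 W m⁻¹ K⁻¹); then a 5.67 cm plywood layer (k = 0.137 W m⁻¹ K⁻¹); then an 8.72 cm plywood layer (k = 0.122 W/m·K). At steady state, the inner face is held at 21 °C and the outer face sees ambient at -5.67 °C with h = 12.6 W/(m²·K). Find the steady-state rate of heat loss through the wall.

Q = 348 W

Treat each layer as a resistance in series:
  R_beech = L/(kA) = 0.0442/(0.162·19.3) = 0.01414 K/W
  R_plywood = L/(kA) = 0.0567/(0.137·19.3) = 0.02144 K/W
  R_plywood = L/(kA) = 0.0872/(0.122·19.3) = 0.03703 K/W
  R_conv,out = 1/(hA) = 1/(12.6·19.3) = 0.004112 K/W
ΣR = 0.01414 + 0.02144 + 0.03703 + 0.004112 = 0.07672 K/W
Q = ΔT/ΣR = (21 °C − -5.67 °C)/0.07672 = 348 W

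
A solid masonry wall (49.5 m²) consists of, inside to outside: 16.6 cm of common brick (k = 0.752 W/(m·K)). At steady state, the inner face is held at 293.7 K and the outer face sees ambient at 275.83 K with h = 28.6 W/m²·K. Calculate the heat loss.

Q = 3.46 kW

Treat each layer as a resistance in series:
  R_common brick = L/(kA) = 0.166/(0.752·49.5) = 0.004459 K/W
  R_conv,out = 1/(hA) = 1/(28.6·49.5) = 7.064×10^-4 K/W
ΣR = 0.004459 + 7.064×10^-4 = 0.005165 K/W
Q = ΔT/ΣR = (293.7 K − 275.83 K)/0.005165 = 3460 W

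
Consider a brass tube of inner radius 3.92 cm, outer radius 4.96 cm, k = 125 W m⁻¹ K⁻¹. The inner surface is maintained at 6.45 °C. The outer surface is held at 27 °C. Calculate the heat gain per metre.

Q' = 68600 W/m

Q' = 2πk·ΔT/ln(r₂/r₁) = 2π × 125 × 20.55 / ln(0.0496/0.0392) = 68600 W/m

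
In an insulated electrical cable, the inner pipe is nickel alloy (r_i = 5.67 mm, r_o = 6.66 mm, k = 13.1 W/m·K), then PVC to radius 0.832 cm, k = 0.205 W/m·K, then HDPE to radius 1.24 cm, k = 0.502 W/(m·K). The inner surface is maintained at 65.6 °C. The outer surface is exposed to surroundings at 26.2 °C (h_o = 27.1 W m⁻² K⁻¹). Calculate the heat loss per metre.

Series thermal resistances, inner to outer:
  R'_nickel alloy = ln(0.00666/0.00567)/(2πk) = 0.1609/(2π·13.1) = 0.001955 m·K/W
  R'_PVC = ln(0.00832/0.00666)/(2πk) = 0.2225/(2π·0.205) = 0.1728 m·K/W
  R'_HDPE = ln(0.0124/0.00832)/(2πk) = 0.3990/(2π·0.502) = 0.1265 m·K/W
  R'_conv,out = 1/(2πr h) = 1/(2π·0.0124·27.1) = 0.4736 m·K/W
ΣR = 0.001955 + 0.1728 + 0.1265 + 0.4736 = 0.7749 m·K/W
Q' = ΔT/ΣR = (65.6 °C − 26.2 °C)/0.7749 = 50.8 W/m

Q' = 50.8 W/m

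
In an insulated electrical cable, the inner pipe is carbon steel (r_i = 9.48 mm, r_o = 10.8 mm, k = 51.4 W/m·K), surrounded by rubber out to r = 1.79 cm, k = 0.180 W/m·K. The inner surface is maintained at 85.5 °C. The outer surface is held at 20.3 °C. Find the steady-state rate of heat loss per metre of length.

Treat each layer as a resistance in series:
  R'_carbon steel = ln(0.0108/0.00948)/(2πk) = 0.1304/(2π·51.4) = 4.037×10^-4 m·K/W
  R'_rubber = ln(0.0179/0.0108)/(2πk) = 0.5053/(2π·0.180) = 0.4467 m·K/W
ΣR = 4.037×10^-4 + 0.4467 = 0.4471 m·K/W
Q' = ΔT/ΣR = (85.5 °C − 20.3 °C)/0.4471 = 146 W/m

Q' = 146 W/m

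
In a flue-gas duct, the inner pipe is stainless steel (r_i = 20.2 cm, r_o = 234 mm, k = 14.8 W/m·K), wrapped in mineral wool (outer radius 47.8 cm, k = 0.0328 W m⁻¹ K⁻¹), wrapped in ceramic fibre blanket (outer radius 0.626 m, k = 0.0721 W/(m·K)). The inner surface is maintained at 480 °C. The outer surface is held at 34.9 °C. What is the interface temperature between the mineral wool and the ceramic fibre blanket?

Resistance network (inner→outer):
  R'_stainless steel = ln(0.234/0.202)/(2πk) = 0.1471/(2π·14.8) = 0.001581 m·K/W
  R'_mineral wool = ln(0.478/0.234)/(2πk) = 0.7143/(2π·0.0328) = 3.466 m·K/W
  R'_ceramic fibre blanket = ln(0.626/0.478)/(2πk) = 0.2697/(2π·0.0721) = 0.5954 m·K/W
ΣR = 0.001581 + 3.466 + 0.5954 = 4.063 m·K/W
Q' = ΔT/ΣR = (480 °C − 34.9 °C)/4.063 = 109.5 W/m
From the inner boundary to the mineral wool/ceramic fibre blanket interface, ΣR_partial = 3.468 m·K/W.
T_interface = T_in − Q'·ΣR_partial = 480 °C − (109.5)(3.468) = 100 °C

T = 100 °C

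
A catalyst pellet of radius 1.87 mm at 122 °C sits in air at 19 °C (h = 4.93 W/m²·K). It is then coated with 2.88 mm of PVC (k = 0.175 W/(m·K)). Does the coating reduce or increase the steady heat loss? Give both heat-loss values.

increases: 0.0223 → 0.119 W

Critical radius for a sphere: r_cr = 2k/h = 0.0710 m = 7.10 cm.
Outer radius after coating: r₂ = 0.00187 + 0.00288 = 0.00475 m.
Since r₁ < r_cr and r₂ ≤ r_cr, the coating moves toward the maximum at r_cr — heat loss rises.
Bare: R = 1/(4πr₁²h) = 4616 K/W; Q = 103/4616 = 0.0223 W.
Coated: R = R_cond + R_conv = 862.8 K/W; Q = 103/862.8 = 0.119 W.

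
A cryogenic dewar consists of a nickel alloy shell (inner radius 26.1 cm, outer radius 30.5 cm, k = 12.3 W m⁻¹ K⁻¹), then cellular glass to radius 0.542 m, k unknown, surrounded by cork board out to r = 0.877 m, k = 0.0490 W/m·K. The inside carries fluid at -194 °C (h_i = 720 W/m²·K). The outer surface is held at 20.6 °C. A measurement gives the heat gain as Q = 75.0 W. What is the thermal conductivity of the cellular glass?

ΣR = ΔT/Q = |-194 − 20.6|/75.0 = 2.861 K/W
Known resistances:
  R_conv,in = 1/(4πr²h) = 1/(4π·0.261²·720) = 0.001622 K/W
  R_nickel alloy = (1/0.261 − 1/0.305)/(4πk) = 0.5527/(4π·12.3) = 0.003576 K/W
  R_cork board = (1/0.542 − 1/0.877)/(4πk) = 0.7048/(4π·0.0490) = 1.145 K/W
R_cellular glass = ΣR − ΣR_known = 2.861 − 1.150 = 1.711 K/W
(1/r₁−1/r₂)/(4πk) = 1.711 ⇒ k = 1.434/(4π·1.711) = 0.0667 W/m·K

k = 0.0667 W/m·K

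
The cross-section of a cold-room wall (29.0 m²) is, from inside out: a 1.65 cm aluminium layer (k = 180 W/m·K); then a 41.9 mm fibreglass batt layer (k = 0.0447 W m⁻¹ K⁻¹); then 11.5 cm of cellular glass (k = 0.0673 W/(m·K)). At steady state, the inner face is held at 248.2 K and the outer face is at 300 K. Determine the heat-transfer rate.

Q = 568 W

Series thermal resistances, inner to outer:
  R_aluminium = L/(kA) = 0.0165/(180·29.0) = 3.161×10^-6 K/W
  R_fibreglass batt = L/(kA) = 0.0419/(0.0447·29.0) = 0.03232 K/W
  R_cellular glass = L/(kA) = 0.115/(0.0673·29.0) = 0.05892 K/W
ΣR = 3.161×10^-6 + 0.03232 + 0.05892 = 0.09124 K/W
Q = ΔT/ΣR = (248.2 K − 300 K)/0.09124 = -568 W
(Negative Q ⇒ heat flows inward; heat gain = 568 W.)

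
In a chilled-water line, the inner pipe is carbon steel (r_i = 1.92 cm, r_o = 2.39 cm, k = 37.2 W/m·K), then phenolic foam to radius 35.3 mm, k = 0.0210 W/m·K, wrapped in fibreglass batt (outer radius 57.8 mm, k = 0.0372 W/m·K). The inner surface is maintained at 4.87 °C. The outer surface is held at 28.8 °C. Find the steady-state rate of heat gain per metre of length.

Q' = 4.72 W/m

Resistance network (inner→outer):
  R'_carbon steel = ln(0.0239/0.0192)/(2πk) = 0.2190/(2π·37.2) = 9.368×10^-4 m·K/W
  R'_phenolic foam = ln(0.0353/0.0239)/(2πk) = 0.3900/(2π·0.0210) = 2.956 m·K/W
  R'_fibreglass batt = ln(0.0578/0.0353)/(2πk) = 0.4931/(2π·0.0372) = 2.110 m·K/W
ΣR = 9.368×10^-4 + 2.956 + 2.110 = 5.067 m·K/W
Q' = ΔT/ΣR = (4.87 °C − 28.8 °C)/5.067 = -4.72 W/m
(Negative Q' ⇒ heat flows inward; heat gain = 4.72 W/m.)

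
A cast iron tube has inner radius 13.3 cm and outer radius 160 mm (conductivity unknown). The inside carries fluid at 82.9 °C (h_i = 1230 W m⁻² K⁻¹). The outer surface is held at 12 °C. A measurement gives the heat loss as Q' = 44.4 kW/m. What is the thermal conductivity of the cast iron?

ΣR = ΔT/Q' = |82.9 − 12|/44400 = 0.001597 m·K/W
Known resistances:
  R'_conv,in = 1/(2πr h) = 1/(2π·0.133·1230) = 9.729×10^-4 m·K/W
R_cast iron = ΣR − ΣR_known = 0.001597 − 9.729×10^-4 = 6.241×10^-4 m·K/W
ln(r₂/r₁)/(2πk) = 6.241×10^-4 ⇒ k = 0.1848/(2π·6.241×10^-4) = 47.1 W/m·K

k = 47.1 W/m·K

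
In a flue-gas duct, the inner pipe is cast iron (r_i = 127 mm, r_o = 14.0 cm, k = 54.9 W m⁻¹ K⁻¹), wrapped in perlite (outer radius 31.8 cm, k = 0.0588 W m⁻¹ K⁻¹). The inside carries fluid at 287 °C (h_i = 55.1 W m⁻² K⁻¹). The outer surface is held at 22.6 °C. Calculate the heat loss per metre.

Series thermal resistances, inner to outer:
  R'_conv,in = 1/(2πr h) = 1/(2π·0.127·55.1) = 0.02274 m·K/W
  R'_cast iron = ln(0.140/0.127)/(2πk) = 0.09746/(2π·54.9) = 2.825×10^-4 m·K/W
  R'_perlite = ln(0.318/0.140)/(2πk) = 0.8204/(2π·0.0588) = 2.221 m·K/W
ΣR = 0.02274 + 2.825×10^-4 + 2.221 = 2.244 m·K/W
Q' = ΔT/ΣR = (287 °C − 22.6 °C)/2.244 = 118 W/m

Q' = 118 W/m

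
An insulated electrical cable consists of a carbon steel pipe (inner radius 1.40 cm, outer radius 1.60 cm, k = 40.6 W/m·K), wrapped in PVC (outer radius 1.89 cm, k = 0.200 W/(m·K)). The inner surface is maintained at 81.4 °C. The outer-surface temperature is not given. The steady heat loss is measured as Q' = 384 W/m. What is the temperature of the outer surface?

Sum the resistances:
  R'_carbon steel = ln(0.0160/0.0140)/(2πk) = 0.1335/(2π·40.6) = 5.235×10^-4 m·K/W
  R'_PVC = ln(0.0189/0.0160)/(2πk) = 0.1666/(2π·0.200) = 0.1326 m·K/W
ΣR = 0.1331 m·K/W
ΔT = Q'·ΣR = 384 × 0.1331 = 51.11 K
Heat flows outward, so T_out = T_in − ΔT = 81.4 − 51.11 = 30.3 °C

T_out = 30.3 °C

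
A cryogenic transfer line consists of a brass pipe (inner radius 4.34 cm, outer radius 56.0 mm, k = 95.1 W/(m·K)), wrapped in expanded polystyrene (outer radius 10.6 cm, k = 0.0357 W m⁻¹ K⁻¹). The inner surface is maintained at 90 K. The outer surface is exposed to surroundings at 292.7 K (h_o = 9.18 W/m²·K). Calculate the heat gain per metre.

Resistance network (inner→outer):
  R'_brass = ln(0.0560/0.0434)/(2πk) = 0.2549/(2π·95.1) = 4.266×10^-4 m·K/W
  R'_expanded polystyrene = ln(0.106/0.0560)/(2πk) = 0.6381/(2π·0.0357) = 2.845 m·K/W
  R'_conv,out = 1/(2πr h) = 1/(2π·0.106·9.18) = 0.1636 m·K/W
ΣR = 4.266×10^-4 + 2.845 + 0.1636 = 3.009 m·K/W
Q' = ΔT/ΣR = (90 K − 292.7 K)/3.009 = -67.4 W/m
(Negative Q' ⇒ heat flows inward; heat gain = 67.4 W/m.)

Q' = 67.4 W/m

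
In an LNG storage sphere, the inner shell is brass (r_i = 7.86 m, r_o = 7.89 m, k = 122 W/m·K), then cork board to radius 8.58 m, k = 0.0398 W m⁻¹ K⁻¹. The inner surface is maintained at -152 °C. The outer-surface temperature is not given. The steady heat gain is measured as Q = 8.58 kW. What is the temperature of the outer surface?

Series resistances:
  R_brass = (1/7.86 − 1/7.89)/(4πk) = 4.838×10^-4/(4π·122) = 3.155×10^-7 K/W
  R_cork board = (1/7.89 − 1/8.58)/(4πk) = 0.01019/(4π·0.0398) = 0.02038 K/W
ΣR = 0.02038 K/W
ΔT = Q·ΣR = 8580 × 0.02038 = 174.9 K
Heat flows inward, so T_out = T_in + ΔT = -152 + 174.9 = 22.9 °C

T_out = 22.9 °C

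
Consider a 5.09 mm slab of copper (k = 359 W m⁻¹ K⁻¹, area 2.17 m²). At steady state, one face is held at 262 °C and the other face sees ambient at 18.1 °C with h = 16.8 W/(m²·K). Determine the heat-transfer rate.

Resistance network (inner→outer):
  R_copper = L/(kA) = 0.00509/(359·2.17) = 6.534×10^-6 K/W
  R_conv,out = 1/(hA) = 1/(16.8·2.17) = 0.02743 K/W
ΣR = 6.534×10^-6 + 0.02743 = 0.02744 K/W
Q = ΔT/ΣR = (262 °C − 18.1 °C)/0.02744 = 8890 W

Q = 8.89 kW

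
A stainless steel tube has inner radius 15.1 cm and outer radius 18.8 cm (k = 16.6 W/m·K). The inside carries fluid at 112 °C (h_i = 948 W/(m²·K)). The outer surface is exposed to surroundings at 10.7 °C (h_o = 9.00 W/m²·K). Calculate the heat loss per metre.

Series thermal resistances, inner to outer:
  R'_conv,in = 1/(2πr h) = 1/(2π·0.151·948) = 0.001112 m·K/W
  R'_stainless steel = ln(0.188/0.151)/(2πk) = 0.2192/(2π·16.6) = 0.002101 m·K/W
  R'_conv,out = 1/(2πr h) = 1/(2π·0.188·9.00) = 0.09406 m·K/W
ΣR = 0.001112 + 0.002101 + 0.09406 = 0.09727 m·K/W
Q' = ΔT/ΣR = (112 °C − 10.7 °C)/0.09727 = 1040 W/m

Q' = 1040 W/m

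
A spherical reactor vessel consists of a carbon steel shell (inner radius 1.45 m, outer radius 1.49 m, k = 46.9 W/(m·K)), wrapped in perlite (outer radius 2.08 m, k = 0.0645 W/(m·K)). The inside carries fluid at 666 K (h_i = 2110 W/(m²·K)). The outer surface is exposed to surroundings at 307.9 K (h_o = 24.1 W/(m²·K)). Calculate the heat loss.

Treat each layer as a resistance in series:
  R_conv,in = 1/(4πr²h) = 1/(4π·1.45²·2110) = 1.794×10^-5 K/W
  R_carbon steel = (1/1.45 − 1/1.49)/(4πk) = 0.01851/(4π·46.9) = 3.141×10^-5 K/W
  R_perlite = (1/1.49 − 1/2.08)/(4πk) = 0.1904/(4π·0.0645) = 0.2349 K/W
  R_conv,out = 1/(4πr²h) = 1/(4π·2.08²·24.1) = 7.632×10^-4 K/W
ΣR = 1.794×10^-5 + 3.141×10^-5 + 0.2349 + 7.632×10^-4 = 0.2357 K/W
Q = ΔT/ΣR = (666 K − 307.9 K)/0.2357 = 1520 W

Q = 1520 W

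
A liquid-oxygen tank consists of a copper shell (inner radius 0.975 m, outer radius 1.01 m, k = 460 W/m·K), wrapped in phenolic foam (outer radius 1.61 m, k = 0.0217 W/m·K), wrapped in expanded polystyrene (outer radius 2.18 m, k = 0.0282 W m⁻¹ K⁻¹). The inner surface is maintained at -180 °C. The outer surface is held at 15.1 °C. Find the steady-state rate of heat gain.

Q = 108 W

Resistance network (inner→outer):
  R_copper = (1/0.975 − 1/1.01)/(4πk) = 0.03554/(4π·460) = 6.149×10^-6 K/W
  R_phenolic foam = (1/1.01 − 1/1.61)/(4πk) = 0.3690/(4π·0.0217) = 1.353 K/W
  R_expanded polystyrene = (1/1.61 − 1/2.18)/(4πk) = 0.1624/(4π·0.0282) = 0.4583 K/W
ΣR = 6.149×10^-6 + 1.353 + 0.4583 = 1.811 K/W
Q = ΔT/ΣR = (-180 °C − 15.1 °C)/1.811 = -108 W
(Negative Q ⇒ heat flows inward; heat gain = 108 W.)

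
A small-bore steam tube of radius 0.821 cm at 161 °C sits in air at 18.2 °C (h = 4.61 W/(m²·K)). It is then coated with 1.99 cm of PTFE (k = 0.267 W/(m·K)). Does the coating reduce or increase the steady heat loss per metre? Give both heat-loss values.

increases: 34.0 → 72.8 W/m

Critical radius for a cylinder: r_cr = k/h = 0.0579 m = 5.79 cm.
Outer radius after coating: r₂ = 0.00821 + 0.0199 = 0.02811 m.
Since r₁ < r_cr and r₂ ≤ r_cr, the coating moves toward the maximum at r_cr — heat loss rises.
Bare: R = 1/(2πr₁h) = 4.205 m·K/W; Q = 142.8/4.205 = 34.0 W/m.
Coated: R = R_cond + R_conv = 1.962 m·K/W; Q = 142.8/1.962 = 72.8 W/m.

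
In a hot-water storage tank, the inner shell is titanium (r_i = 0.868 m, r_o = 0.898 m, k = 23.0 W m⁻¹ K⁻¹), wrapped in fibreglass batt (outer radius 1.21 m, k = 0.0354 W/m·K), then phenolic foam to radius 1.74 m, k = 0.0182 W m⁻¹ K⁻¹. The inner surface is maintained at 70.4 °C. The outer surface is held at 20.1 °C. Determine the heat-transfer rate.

Q = 28.8 W

Resistance network (inner→outer):
  R_titanium = (1/0.868 − 1/0.898)/(4πk) = 0.03849/(4π·23.0) = 1.332×10^-4 K/W
  R_fibreglass batt = (1/0.898 − 1/1.21)/(4πk) = 0.2871/(4π·0.0354) = 0.6455 K/W
  R_phenolic foam = (1/1.21 − 1/1.74)/(4πk) = 0.2517/(4π·0.0182) = 1.101 K/W
ΣR = 1.332×10^-4 + 0.6455 + 1.101 = 1.747 K/W
Q = ΔT/ΣR = (70.4 °C − 20.1 °C)/1.747 = 28.8 W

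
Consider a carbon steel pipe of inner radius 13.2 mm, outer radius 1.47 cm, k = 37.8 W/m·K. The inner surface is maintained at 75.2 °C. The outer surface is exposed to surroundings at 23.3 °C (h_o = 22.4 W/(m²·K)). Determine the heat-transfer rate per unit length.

Series thermal resistances, inner to outer:
  R'_carbon steel = ln(0.0147/0.0132)/(2πk) = 0.1076/(2π·37.8) = 4.532×10^-4 m·K/W
  R'_conv,out = 1/(2πr h) = 1/(2π·0.0147·22.4) = 0.4833 m·K/W
ΣR = 4.532×10^-4 + 0.4833 = 0.4838 m·K/W
Q' = ΔT/ΣR = (75.2 °C − 23.3 °C)/0.4838 = 107 W/m

Q' = 107 W/m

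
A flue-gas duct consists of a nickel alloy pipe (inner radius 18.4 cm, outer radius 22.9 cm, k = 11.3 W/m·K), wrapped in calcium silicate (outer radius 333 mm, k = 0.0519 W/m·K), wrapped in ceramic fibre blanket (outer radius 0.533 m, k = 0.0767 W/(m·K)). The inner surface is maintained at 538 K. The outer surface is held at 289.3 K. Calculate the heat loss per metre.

Resistance network (inner→outer):
  R'_nickel alloy = ln(0.229/0.184)/(2πk) = 0.2188/(2π·11.3) = 0.003081 m·K/W
  R'_calcium silicate = ln(0.333/0.229)/(2πk) = 0.3744/(2π·0.0519) = 1.148 m·K/W
  R'_ceramic fibre blanket = ln(0.533/0.333)/(2πk) = 0.4704/(2π·0.0767) = 0.9761 m·K/W
ΣR = 0.003081 + 1.148 + 0.9761 = 2.127 m·K/W
Q' = ΔT/ΣR = (538 K − 289.3 K)/2.127 = 117 W/m

Q' = 117 W/m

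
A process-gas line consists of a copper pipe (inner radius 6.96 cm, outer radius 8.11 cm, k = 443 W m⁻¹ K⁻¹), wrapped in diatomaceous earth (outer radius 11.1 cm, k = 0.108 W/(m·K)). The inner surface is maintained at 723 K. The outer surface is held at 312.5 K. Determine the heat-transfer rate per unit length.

Treat each layer as a resistance in series:
  R'_copper = ln(0.0811/0.0696)/(2πk) = 0.1529/(2π·443) = 5.494×10^-5 m·K/W
  R'_diatomaceous earth = ln(0.111/0.0811)/(2πk) = 0.3138/(2π·0.108) = 0.4625 m·K/W
ΣR = 5.494×10^-5 + 0.4625 = 0.4626 m·K/W
Q' = ΔT/ΣR = (723 K − 312.5 K)/0.4626 = 887 W/m

Q' = 887 W/m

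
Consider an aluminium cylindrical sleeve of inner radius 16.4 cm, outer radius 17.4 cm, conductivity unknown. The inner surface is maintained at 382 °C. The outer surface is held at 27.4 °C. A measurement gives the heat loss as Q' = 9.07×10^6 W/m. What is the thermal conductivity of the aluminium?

ΣR = ΔT/Q' = |382 − 27.4|/9.07×10^6 = 3.910×10^-5 m·K/W
ln(r₂/r₁)/(2πk) = 3.910×10^-5 ⇒ k = 0.05919/(2π·3.910×10^-5) = 241 W/m·K

k = 241 W/m·K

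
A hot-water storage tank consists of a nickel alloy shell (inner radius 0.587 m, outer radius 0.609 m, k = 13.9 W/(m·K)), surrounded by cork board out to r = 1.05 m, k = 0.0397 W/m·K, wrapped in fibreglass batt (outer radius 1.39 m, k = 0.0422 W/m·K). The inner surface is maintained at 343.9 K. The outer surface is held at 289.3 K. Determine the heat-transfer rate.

Series thermal resistances, inner to outer:
  R_nickel alloy = (1/0.587 − 1/0.609)/(4πk) = 0.06154/(4π·13.9) = 3.523×10^-4 K/W
  R_cork board = (1/0.609 − 1/1.05)/(4πk) = 0.6897/(4π·0.0397) = 1.382 K/W
  R_fibreglass batt = (1/1.05 − 1/1.39)/(4πk) = 0.2330/(4π·0.0422) = 0.4393 K/W
ΣR = 3.523×10^-4 + 1.382 + 0.4393 = 1.822 K/W
Q = ΔT/ΣR = (343.9 K − 289.3 K)/1.822 = 30.0 W

Q = 30.0 W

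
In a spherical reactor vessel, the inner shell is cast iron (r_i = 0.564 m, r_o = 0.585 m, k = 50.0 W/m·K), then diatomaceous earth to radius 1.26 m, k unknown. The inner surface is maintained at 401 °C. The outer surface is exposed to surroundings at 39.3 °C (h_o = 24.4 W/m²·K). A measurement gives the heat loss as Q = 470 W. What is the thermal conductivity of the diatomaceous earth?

k = 0.0950 W/m·K

ΣR = ΔT/Q = |401 − 39.3|/470 = 0.7696 K/W
Known resistances:
  R_cast iron = (1/0.564 − 1/0.585)/(4πk) = 0.06365/(4π·50.0) = 1.013×10^-4 K/W
  R_conv,out = 1/(4πr²h) = 1/(4π·1.26²·24.4) = 0.002054 K/W
R_diatomaceous earth = ΣR − ΣR_known = 0.7696 − 0.002155 = 0.7674 K/W
(1/r₁−1/r₂)/(4πk) = 0.7674 ⇒ k = 0.9158/(4π·0.7674) = 0.0950 W/m·K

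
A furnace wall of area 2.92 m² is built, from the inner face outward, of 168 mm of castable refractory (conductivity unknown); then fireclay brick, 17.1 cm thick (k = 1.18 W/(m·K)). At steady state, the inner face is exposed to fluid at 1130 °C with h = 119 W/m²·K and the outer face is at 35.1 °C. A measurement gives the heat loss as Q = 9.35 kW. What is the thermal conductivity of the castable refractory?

ΣR = ΔT/Q = |1130 − 35.1|/9350 = 0.1171 K/W
Known resistances:
  R_conv,in = 1/(hA) = 1/(119·2.92) = 0.002878 K/W
  R_fireclay brick = L/(kA) = 0.171/(1.18·2.92) = 0.04963 K/W
R_castable refractory = ΣR − ΣR_known = 0.1171 − 0.05251 = 0.06459 K/W
L/(kA) = 0.06459 ⇒ k = 0.168/(0.06459·2.92) = 0.891 W/m·K

k = 0.891 W/m·K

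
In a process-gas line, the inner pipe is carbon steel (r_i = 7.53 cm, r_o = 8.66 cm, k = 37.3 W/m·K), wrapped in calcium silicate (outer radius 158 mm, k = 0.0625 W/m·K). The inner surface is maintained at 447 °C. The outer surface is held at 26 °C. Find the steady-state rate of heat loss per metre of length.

Q' = 275 W/m

Series thermal resistances, inner to outer:
  R'_carbon steel = ln(0.0866/0.0753)/(2πk) = 0.1398/(2π·37.3) = 5.966×10^-4 m·K/W
  R'_calcium silicate = ln(0.158/0.0866)/(2πk) = 0.6013/(2π·0.0625) = 1.531 m·K/W
ΣR = 5.966×10^-4 + 1.531 = 1.532 m·K/W
Q' = ΔT/ΣR = (447 °C − 26 °C)/1.532 = 275 W/m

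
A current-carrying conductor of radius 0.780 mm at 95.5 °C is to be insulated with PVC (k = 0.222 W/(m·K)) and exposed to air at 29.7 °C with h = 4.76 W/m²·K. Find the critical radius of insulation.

For a cylinder, r_cr = k_ins/h = 0.222/4.76 = 0.0466 m = 4.66 cm

r_cr = 4.66 cm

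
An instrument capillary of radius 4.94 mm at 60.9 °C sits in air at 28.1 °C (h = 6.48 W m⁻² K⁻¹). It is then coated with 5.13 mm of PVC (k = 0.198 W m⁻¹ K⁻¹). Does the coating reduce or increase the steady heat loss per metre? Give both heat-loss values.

Critical radius for a cylinder: r_cr = k/h = 0.0306 m = 3.06 cm.
Outer radius after coating: r₂ = 0.00494 + 0.00513 = 0.01007 m.
Since r₁ < r_cr and r₂ ≤ r_cr, the coating moves toward the maximum at r_cr — heat loss rises.
Bare: R = 1/(2πr₁h) = 4.972 m·K/W; Q = 32.8/4.972 = 6.60 W/m.
Coated: R = R_cond + R_conv = 3.011 m·K/W; Q = 32.8/3.011 = 10.9 W/m.

increases: 6.60 → 10.9 W/m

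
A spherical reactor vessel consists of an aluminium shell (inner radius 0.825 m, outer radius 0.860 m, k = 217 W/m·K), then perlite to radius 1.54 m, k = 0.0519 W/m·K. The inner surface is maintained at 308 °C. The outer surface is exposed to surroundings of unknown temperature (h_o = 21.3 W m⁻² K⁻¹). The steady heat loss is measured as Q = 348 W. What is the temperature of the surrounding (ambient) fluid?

Sum the resistances:
  R_aluminium = (1/0.825 − 1/0.860)/(4πk) = 0.04933/(4π·217) = 1.809×10^-5 K/W
  R_perlite = (1/0.860 − 1/1.54)/(4πk) = 0.5134/(4π·0.0519) = 0.7872 K/W
  R_conv,out = 1/(4πr²h) = 1/(4π·1.54²·21.3) = 0.001575 K/W
ΣR = 0.7888 K/W
ΔT = Q·ΣR = 348 × 0.7888 = 274.5 K
Heat flows outward, so T_out = T_in − ΔT = 308 − 274.5 = 33.5 °C

T_out = 33.5 °C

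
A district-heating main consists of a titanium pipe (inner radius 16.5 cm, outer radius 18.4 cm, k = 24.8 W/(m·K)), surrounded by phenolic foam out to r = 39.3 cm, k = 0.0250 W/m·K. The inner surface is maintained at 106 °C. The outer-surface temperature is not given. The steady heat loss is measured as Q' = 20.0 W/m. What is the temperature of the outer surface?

T_out = 9.36 °C

Series resistances:
  R'_titanium = ln(0.184/0.165)/(2πk) = 0.1090/(2π·24.8) = 6.994×10^-4 m·K/W
  R'_phenolic foam = ln(0.393/0.184)/(2πk) = 0.7589/(2π·0.0250) = 4.831 m·K/W
ΣR = 4.832 m·K/W
ΔT = Q'·ΣR = 20.0 × 4.832 = 96.64 K
Heat flows outward, so T_out = T_in − ΔT = 106 − 96.64 = 9.36 °C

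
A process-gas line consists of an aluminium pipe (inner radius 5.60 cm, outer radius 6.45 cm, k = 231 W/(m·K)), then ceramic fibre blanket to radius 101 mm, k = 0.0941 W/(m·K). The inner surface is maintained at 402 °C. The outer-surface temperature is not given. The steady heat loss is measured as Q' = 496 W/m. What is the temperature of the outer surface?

Sum the resistances:
  R'_aluminium = ln(0.0645/0.0560)/(2πk) = 0.1413/(2π·231) = 9.736×10^-5 m·K/W
  R'_ceramic fibre blanket = ln(0.101/0.0645)/(2πk) = 0.4485/(2π·0.0941) = 0.7585 m·K/W
ΣR = 0.7586 m·K/W
ΔT = Q'·ΣR = 496 × 0.7586 = 376.3 K
Heat flows outward, so T_out = T_in − ΔT = 402 − 376.3 = 25.7 °C

T_out = 25.7 °C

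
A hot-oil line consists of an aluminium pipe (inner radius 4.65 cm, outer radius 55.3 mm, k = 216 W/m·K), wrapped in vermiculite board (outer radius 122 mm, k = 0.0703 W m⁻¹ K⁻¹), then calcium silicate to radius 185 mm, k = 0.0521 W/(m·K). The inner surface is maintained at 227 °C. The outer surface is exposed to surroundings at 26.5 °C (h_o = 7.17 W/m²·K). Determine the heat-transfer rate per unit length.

Q' = 63.0 W/m

Series thermal resistances, inner to outer:
  R'_aluminium = ln(0.0553/0.0465)/(2πk) = 0.1733/(2π·216) = 1.277×10^-4 m·K/W
  R'_vermiculite board = ln(0.122/0.0553)/(2πk) = 0.7912/(2π·0.0703) = 1.791 m·K/W
  R'_calcium silicate = ln(0.185/0.122)/(2πk) = 0.4163/(2π·0.0521) = 1.272 m·K/W
  R'_conv,out = 1/(2πr h) = 1/(2π·0.185·7.17) = 0.1200 m·K/W
ΣR = 1.277×10^-4 + 1.791 + 1.272 + 0.1200 = 3.183 m·K/W
Q' = ΔT/ΣR = (227 °C − 26.5 °C)/3.183 = 63.0 W/m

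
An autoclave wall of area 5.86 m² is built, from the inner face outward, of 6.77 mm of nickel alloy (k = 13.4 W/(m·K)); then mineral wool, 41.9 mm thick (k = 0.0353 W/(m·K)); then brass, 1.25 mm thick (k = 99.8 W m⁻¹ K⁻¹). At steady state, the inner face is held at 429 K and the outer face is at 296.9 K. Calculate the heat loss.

Treat each layer as a resistance in series:
  R_nickel alloy = L/(kA) = 0.00677/(13.4·5.86) = 8.622×10^-5 K/W
  R_mineral wool = L/(kA) = 0.0419/(0.0353·5.86) = 0.2026 K/W
  R_brass = L/(kA) = 0.00125/(99.8·5.86) = 2.137×10^-6 K/W
ΣR = 8.622×10^-5 + 0.2026 + 2.137×10^-6 = 0.2027 K/W
Q = ΔT/ΣR = (429 K − 296.9 K)/0.2027 = 652 W

Q = 652 W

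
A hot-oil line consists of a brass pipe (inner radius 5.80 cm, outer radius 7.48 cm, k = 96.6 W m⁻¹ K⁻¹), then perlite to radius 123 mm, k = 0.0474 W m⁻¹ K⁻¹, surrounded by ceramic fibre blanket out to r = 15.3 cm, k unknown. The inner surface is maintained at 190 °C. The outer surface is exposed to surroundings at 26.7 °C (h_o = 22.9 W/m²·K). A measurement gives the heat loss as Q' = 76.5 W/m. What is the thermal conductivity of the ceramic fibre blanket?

ΣR = ΔT/Q' = |190 − 26.7|/76.5 = 2.135 m·K/W
Known resistances:
  R'_brass = ln(0.0748/0.0580)/(2πk) = 0.2544/(2π·96.6) = 4.191×10^-4 m·K/W
  R'_perlite = ln(0.123/0.0748)/(2πk) = 0.4974/(2π·0.0474) = 1.670 m·K/W
  R'_conv,out = 1/(2πr h) = 1/(2π·0.153·22.9) = 0.04542 m·K/W
R_ceramic fibre blanket = ΣR − ΣR_known = 2.135 − 1.716 = 0.4190 m·K/W
ln(r₂/r₁)/(2πk) = 0.4190 ⇒ k = 0.2183/(2π·0.4190) = 0.0829 W/m·K

k = 0.0829 W/m·K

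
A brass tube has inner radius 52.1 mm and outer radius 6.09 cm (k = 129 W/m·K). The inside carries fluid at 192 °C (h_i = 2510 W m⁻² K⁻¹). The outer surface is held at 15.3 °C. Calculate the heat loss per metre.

Treat each layer as a resistance in series:
  R'_conv,in = 1/(2πr h) = 1/(2π·0.0521·2510) = 0.001217 m·K/W
  R'_brass = ln(0.0609/0.0521)/(2πk) = 0.1561/(2π·129) = 1.926×10^-4 m·K/W
ΣR = 0.001217 + 1.926×10^-4 = 0.001410 m·K/W
Q' = ΔT/ΣR = (192 °C − 15.3 °C)/0.001410 = 1.25×10^5 W/m

Q' = 125 kW/m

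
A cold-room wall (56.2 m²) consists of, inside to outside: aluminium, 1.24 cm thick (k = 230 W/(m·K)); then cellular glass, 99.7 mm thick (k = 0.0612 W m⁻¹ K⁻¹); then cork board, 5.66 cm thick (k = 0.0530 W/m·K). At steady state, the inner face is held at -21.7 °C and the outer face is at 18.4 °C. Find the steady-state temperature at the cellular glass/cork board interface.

T = 2.52 °C

Resistance network (inner→outer):
  R_aluminium = L/(kA) = 0.0124/(230·56.2) = 9.593×10^-7 K/W
  R_cellular glass = L/(kA) = 0.0997/(0.0612·56.2) = 0.02899 K/W
  R_cork board = L/(kA) = 0.0566/(0.0530·56.2) = 0.01900 K/W
ΣR = 9.593×10^-7 + 0.02899 + 0.01900 = 0.04799 K/W
Q = ΔT/ΣR = (-21.7 °C − 18.4 °C)/0.04799 = -835.6 W
From the inner boundary to the cellular glass/cork board interface, ΣR_partial = 0.02899 K/W.
T_interface = T_in − Q·ΣR_partial = -21.7 °C − (-835.6)(0.02899) = 2.52 °C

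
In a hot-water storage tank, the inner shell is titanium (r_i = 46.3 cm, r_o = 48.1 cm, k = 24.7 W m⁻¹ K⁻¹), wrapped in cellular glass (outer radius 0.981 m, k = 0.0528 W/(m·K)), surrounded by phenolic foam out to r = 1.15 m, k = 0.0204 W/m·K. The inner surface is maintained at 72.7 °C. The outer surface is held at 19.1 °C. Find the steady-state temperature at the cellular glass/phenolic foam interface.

T = 33.5 °C

Series thermal resistances, inner to outer:
  R_titanium = (1/0.463 − 1/0.481)/(4πk) = 0.08083/(4π·24.7) = 2.604×10^-4 K/W
  R_cellular glass = (1/0.481 − 1/0.981)/(4πk) = 1.060/(4π·0.0528) = 1.597 K/W
  R_phenolic foam = (1/0.981 − 1/1.15)/(4πk) = 0.1498/(4π·0.0204) = 0.5844 K/W
ΣR = 2.604×10^-4 + 1.597 + 0.5844 = 2.182 K/W
Q = ΔT/ΣR = (72.7 °C − 19.1 °C)/2.182 = 24.56 W
From the inner boundary to the cellular glass/phenolic foam interface, ΣR_partial = 1.597 K/W.
T_interface = T_in − Q·ΣR_partial = 72.7 °C − (24.56)(1.597) = 33.5 °C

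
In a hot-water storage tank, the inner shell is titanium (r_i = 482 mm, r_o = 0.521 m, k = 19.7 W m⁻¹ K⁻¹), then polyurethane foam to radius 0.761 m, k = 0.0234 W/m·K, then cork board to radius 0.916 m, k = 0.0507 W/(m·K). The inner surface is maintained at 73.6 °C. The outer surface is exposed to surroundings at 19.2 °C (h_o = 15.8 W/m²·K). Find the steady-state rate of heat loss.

Series thermal resistances, inner to outer:
  R_titanium = (1/0.482 − 1/0.521)/(4πk) = 0.1553/(4π·19.7) = 6.273×10^-4 K/W
  R_polyurethane foam = (1/0.521 − 1/0.761)/(4πk) = 0.6053/(4π·0.0234) = 2.059 K/W
  R_cork board = (1/0.761 − 1/0.916)/(4πk) = 0.2224/(4π·0.0507) = 0.3490 K/W
  R_conv,out = 1/(4πr²h) = 1/(4π·0.916²·15.8) = 0.006003 K/W
ΣR = 6.273×10^-4 + 2.059 + 0.3490 + 0.006003 = 2.415 K/W
Q = ΔT/ΣR = (73.6 °C − 19.2 °C)/2.415 = 22.5 W

Q = 22.5 W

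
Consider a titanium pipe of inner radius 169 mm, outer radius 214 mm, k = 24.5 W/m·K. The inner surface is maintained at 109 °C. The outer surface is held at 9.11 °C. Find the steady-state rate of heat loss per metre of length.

Q' = 65100 W/m

Q' = 2πk·ΔT/ln(r₂/r₁) = 2π × 24.5 × 99.89 / ln(0.214/0.169) = 65100 W/m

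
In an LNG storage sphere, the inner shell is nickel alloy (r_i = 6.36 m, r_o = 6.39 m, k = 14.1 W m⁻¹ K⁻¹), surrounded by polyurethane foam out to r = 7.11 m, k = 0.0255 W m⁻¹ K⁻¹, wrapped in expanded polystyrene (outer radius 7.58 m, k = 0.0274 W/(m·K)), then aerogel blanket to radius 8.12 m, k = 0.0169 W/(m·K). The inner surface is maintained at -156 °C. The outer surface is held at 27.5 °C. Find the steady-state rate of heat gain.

Q = 1580 W

Series thermal resistances, inner to outer:
  R_nickel alloy = (1/6.36 − 1/6.39)/(4πk) = 7.382×10^-4/(4π·14.1) = 4.166×10^-6 K/W
  R_polyurethane foam = (1/6.39 − 1/7.11)/(4πk) = 0.01585/(4π·0.0255) = 0.04946 K/W
  R_expanded polystyrene = (1/7.11 − 1/7.58)/(4πk) = 0.008721/(4π·0.0274) = 0.02533 K/W
  R_aerogel blanket = (1/7.58 − 1/8.12)/(4πk) = 0.008773/(4π·0.0169) = 0.04131 K/W
ΣR = 4.166×10^-6 + 0.04946 + 0.02533 + 0.04131 = 0.1161 K/W
Q = ΔT/ΣR = (-156 °C − 27.5 °C)/0.1161 = -1580 W
(Negative Q ⇒ heat flows inward; heat gain = 1580 W.)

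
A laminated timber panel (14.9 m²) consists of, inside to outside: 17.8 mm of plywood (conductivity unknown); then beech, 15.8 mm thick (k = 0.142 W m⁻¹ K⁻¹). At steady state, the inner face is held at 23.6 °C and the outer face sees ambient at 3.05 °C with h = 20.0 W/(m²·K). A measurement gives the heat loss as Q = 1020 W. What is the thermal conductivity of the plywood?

ΣR = ΔT/Q = |23.6 − 3.05|/1020 = 0.02015 K/W
Known resistances:
  R_beech = L/(kA) = 0.0158/(0.142·14.9) = 0.007468 K/W
  R_conv,out = 1/(hA) = 1/(20.0·14.9) = 0.003356 K/W
R_plywood = ΣR − ΣR_known = 0.02015 − 0.01082 = 0.009330 K/W
L/(kA) = 0.009330 ⇒ k = 0.0178/(0.009330·14.9) = 0.128 W/m·K

k = 0.128 W/m·K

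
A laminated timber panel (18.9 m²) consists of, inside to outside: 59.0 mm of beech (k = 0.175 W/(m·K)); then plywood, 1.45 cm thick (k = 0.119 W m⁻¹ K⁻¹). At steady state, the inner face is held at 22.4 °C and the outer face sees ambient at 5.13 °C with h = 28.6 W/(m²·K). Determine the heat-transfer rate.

Q = 661 W

Series thermal resistances, inner to outer:
  R_beech = L/(kA) = 0.0590/(0.175·18.9) = 0.01784 K/W
  R_plywood = L/(kA) = 0.0145/(0.119·18.9) = 0.006447 K/W
  R_conv,out = 1/(hA) = 1/(28.6·18.9) = 0.001850 K/W
ΣR = 0.01784 + 0.006447 + 0.001850 = 0.02614 K/W
Q = ΔT/ΣR = (22.4 °C − 5.13 °C)/0.02614 = 661 W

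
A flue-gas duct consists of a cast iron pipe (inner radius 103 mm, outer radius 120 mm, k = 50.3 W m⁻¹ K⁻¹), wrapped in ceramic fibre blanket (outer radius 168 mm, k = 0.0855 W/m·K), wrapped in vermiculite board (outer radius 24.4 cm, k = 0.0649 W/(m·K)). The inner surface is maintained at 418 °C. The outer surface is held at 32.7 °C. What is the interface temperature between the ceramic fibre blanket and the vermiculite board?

Treat each layer as a resistance in series:
  R'_cast iron = ln(0.120/0.103)/(2πk) = 0.1528/(2π·50.3) = 4.834×10^-4 m·K/W
  R'_ceramic fibre blanket = ln(0.168/0.120)/(2πk) = 0.3365/(2π·0.0855) = 0.6263 m·K/W
  R'_vermiculite board = ln(0.244/0.168)/(2πk) = 0.3732/(2π·0.0649) = 0.9152 m·K/W
ΣR = 4.834×10^-4 + 0.6263 + 0.9152 = 1.542 m·K/W
Q' = ΔT/ΣR = (418 °C − 32.7 °C)/1.542 = 249.9 W/m
From the inner boundary to the ceramic fibre blanket/vermiculite board interface, ΣR_partial = 0.6268 m·K/W.
T_interface = T_in − Q'·ΣR_partial = 418 °C − (249.9)(0.6268) = 261 °C

T = 261 °C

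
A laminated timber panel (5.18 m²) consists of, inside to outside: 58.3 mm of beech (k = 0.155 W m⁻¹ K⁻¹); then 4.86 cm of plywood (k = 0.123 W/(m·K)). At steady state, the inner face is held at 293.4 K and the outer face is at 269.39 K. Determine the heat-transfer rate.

Series thermal resistances, inner to outer:
  R_beech = L/(kA) = 0.0583/(0.155·5.18) = 0.07261 K/W
  R_plywood = L/(kA) = 0.0486/(0.123·5.18) = 0.07628 K/W
ΣR = 0.07261 + 0.07628 = 0.1489 K/W
Q = ΔT/ΣR = (293.4 K − 269.39 K)/0.1489 = 161 W

Q = 161 W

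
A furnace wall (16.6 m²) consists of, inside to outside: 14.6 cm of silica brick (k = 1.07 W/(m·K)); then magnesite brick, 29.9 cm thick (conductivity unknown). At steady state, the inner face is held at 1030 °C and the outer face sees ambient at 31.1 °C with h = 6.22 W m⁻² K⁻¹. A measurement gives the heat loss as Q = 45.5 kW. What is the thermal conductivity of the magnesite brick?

k = 4.45 W/m·K

ΣR = ΔT/Q = |1030 − 31.1|/45500 = 0.02195 K/W
Known resistances:
  R_silica brick = L/(kA) = 0.146/(1.07·16.6) = 0.008220 K/W
  R_conv,out = 1/(hA) = 1/(6.22·16.6) = 0.009685 K/W
R_magnesite brick = ΣR − ΣR_known = 0.02195 − 0.01790 = 0.004050 K/W
L/(kA) = 0.004050 ⇒ k = 0.299/(0.004050·16.6) = 4.45 W/m·K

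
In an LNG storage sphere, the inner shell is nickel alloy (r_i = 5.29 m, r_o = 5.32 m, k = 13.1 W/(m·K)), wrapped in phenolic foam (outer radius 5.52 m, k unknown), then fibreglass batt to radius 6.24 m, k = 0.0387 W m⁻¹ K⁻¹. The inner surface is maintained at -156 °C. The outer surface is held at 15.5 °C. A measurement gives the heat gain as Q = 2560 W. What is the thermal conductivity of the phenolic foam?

ΣR = ΔT/Q = |-156 − 15.5|/2560 = 0.06699 K/W
Known resistances:
  R_nickel alloy = (1/5.29 − 1/5.32)/(4πk) = 0.001066/(4π·13.1) = 6.475×10^-6 K/W
  R_fibreglass batt = (1/5.52 − 1/6.24)/(4πk) = 0.02090/(4π·0.0387) = 0.04298 K/W
R_phenolic foam = ΣR − ΣR_known = 0.06699 − 0.04299 = 0.02400 K/W
(1/r₁−1/r₂)/(4πk) = 0.02400 ⇒ k = 0.006811/(4π·0.02400) = 0.0226 W/m·K

k = 0.0226 W/m·K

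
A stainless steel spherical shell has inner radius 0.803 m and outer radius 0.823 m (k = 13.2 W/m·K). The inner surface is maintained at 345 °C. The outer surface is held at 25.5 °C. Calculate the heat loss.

Q = 1.75×10^6 W

Q = 4πk·ΔT/(1/r₁ − 1/r₂) = 4π × 13.2 × 319.5 / (1/0.803 − 1/0.823) = 1.75×10^6 W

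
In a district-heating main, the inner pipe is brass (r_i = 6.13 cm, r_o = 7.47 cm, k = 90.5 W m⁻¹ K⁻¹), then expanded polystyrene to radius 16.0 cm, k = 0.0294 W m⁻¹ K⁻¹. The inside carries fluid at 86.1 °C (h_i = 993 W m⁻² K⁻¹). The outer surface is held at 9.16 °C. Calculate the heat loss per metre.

Q' = 18.6 W/m

Treat each layer as a resistance in series:
  R'_conv,in = 1/(2πr h) = 1/(2π·0.0613·993) = 0.002615 m·K/W
  R'_brass = ln(0.0747/0.0613)/(2πk) = 0.1977/(2π·90.5) = 3.477×10^-4 m·K/W
  R'_expanded polystyrene = ln(0.160/0.0747)/(2πk) = 0.7617/(2π·0.0294) = 4.123 m·K/W
ΣR = 0.002615 + 3.477×10^-4 + 4.123 = 4.126 m·K/W
Q' = ΔT/ΣR = (86.1 °C − 9.16 °C)/4.126 = 18.6 W/m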